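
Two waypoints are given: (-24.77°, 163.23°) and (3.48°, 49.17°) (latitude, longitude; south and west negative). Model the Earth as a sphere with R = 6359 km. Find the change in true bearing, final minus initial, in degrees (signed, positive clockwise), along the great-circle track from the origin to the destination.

Initial bearing θ₁ = atan2(sin Δλ cos φ₂, cos φ₁ sin φ₂ − sin φ₁ cos φ₂ cos Δλ) = 262.79°
Final bearing θ₂ = (initial bearing from the destination back to the start) + 180° = 295.52°
Δθ = θ₂ − θ₁ = +32.7°

+32.7°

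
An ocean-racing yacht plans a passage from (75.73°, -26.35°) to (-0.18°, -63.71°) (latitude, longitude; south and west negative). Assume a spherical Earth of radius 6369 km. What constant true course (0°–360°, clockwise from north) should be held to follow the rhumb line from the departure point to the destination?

197.4°

Δψ = ln[tan(π/4+φ₂/2)/tan(π/4+φ₁/2)] = -2.0812
Δλ = -0.6521 rad (taken the short way round)
course = atan2(Δλ, Δψ) = 197.40°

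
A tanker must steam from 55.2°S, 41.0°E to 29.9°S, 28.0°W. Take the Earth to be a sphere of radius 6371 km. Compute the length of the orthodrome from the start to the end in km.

Haversine: a = sin²(Δφ/2)+cos φ₁ cos φ₂ sin²(Δλ/2) = 0.20668;  σ = 2·atan2(√a,√(1−a))
σ = 54.081° → d = Rσ = 6371·0.94390 = 6014 km

6014 km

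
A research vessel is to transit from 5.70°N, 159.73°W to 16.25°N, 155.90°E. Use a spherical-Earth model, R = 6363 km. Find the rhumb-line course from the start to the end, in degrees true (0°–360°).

283.6°

Δψ = ln[tan(π/4+φ₂/2)/tan(π/4+φ₁/2)] = +0.1878
Δλ = -0.7744 rad (taken the short way round)
course = atan2(Δλ, Δψ) = 283.63°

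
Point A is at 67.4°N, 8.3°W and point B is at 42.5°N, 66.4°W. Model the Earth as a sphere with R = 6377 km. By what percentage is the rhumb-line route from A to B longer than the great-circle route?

Great circle: σ = 0.6866 rad → d_gc = Rσ = 4378.2 km
Rhumb: Δφ = -0.4346, Δλ = -1.0140, Δψ = -0.7894, q = Δφ/Δψ = 0.5505 → d_rh = R√(Δφ²+q²Δλ²) = 4511.6 km
Excess = (4511.6 − 4378.2) / 4378.2 = 133.4 / 4378.2 = 3.047% ≈ 3.0%

3.0%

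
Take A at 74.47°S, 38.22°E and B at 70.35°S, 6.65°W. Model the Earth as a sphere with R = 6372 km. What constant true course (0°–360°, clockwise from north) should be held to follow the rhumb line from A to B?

287.0°

Meridional parts: M(φ₁)=-1.9925, M(φ₂)=-1.7534 → ΔM = +0.2390;  Δλ = -0.7831 rad
tan C = Δλ / ΔM = -3.2764 → C = 286.97°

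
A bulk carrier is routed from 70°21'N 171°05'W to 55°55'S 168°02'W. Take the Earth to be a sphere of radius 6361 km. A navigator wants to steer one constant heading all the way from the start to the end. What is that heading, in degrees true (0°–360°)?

179.0°

Meridional parts: M(φ₁)=+1.7534, M(φ₂)=-1.1825 → ΔM = -2.9359;  Δλ = +0.0532 rad
tan C = Δλ / ΔM = -0.0181 → C = 178.96°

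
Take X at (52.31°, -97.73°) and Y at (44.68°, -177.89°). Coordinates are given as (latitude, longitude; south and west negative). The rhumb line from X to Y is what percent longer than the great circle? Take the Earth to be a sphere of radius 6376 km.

Great circle: σ = 0.8883 rad → d_gc = Rσ = 5663.9 km
Rhumb: Δφ = -0.1332, Δλ = -1.3991, Δψ = -0.2015, q = Δφ/Δψ = 0.6609 → d_rh = R√(Δφ²+q²Δλ²) = 5956.7 km
Excess = (5956.7 − 5663.9) / 5663.9 = 292.8 / 5663.9 = 5.17% ≈ 5.2%

5.2%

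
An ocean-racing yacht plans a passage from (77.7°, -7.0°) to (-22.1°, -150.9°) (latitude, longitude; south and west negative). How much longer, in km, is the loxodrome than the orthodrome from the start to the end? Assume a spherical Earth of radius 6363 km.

Great circle: cos σ = sin φ₁ sin φ₂ + cos φ₁ cos φ₂ cos Δλ,  σ = 2.1259 rad → d_gc = 13527.4 km
Rhumb line: Δψ = -2.6236, q = Δφ/Δψ = 0.6639, d_rh = R√(Δφ²+q²Δλ²) = 15343.1 km
Excess = 15343.1 − 13527.4 = 1815.7 ≈ 1816 km

1816 km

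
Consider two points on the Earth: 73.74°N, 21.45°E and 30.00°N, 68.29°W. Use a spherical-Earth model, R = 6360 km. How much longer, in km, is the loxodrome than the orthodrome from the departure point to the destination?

Great circle: cos σ = sin φ₁ sin φ₂ + cos φ₁ cos φ₂ cos Δλ,  σ = 1.0689 rad → d_gc = 6798.1 km
Rhumb line: Δψ = -1.3966, q = Δφ/Δψ = 0.5466, d_rh = R√(Δφ²+q²Δλ²) = 7295.3 km
Excess = 7295.3 − 6798.1 = 497.2 ≈ 497 km

497 km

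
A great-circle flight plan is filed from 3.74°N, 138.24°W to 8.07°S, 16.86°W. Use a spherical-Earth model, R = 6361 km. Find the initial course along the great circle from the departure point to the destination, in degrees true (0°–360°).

97.2°

N = sin Δλ·cos φ₂ = +0.8453;  D = cos φ₁ sin φ₂ − sin φ₁ cos φ₂ cos Δλ = -0.1065
initial course = atan2(N, D) = 97.18°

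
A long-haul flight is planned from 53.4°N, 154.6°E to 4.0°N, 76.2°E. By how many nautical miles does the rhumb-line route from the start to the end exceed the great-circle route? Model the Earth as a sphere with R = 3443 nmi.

115 nmi

Great circle: cos σ = sin φ₁ sin φ₂ + cos φ₁ cos φ₂ cos Δλ,  σ = 1.3943 rad → d_gc = 4800.5 nmi
Rhumb line: Δψ = -1.0366, q = Δφ/Δψ = 0.8317, d_rh = R√(Δφ²+q²Δλ²) = 4915.9 nmi
Excess = 4915.9 − 4800.5 = 115.4 ≈ 115 nmi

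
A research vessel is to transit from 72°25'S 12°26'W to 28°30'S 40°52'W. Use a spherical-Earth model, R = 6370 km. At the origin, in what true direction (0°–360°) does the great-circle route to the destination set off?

324.8°

θ = atan2( sin Δλ·cos φ₂ ,  cos φ₁ sin φ₂ − sin φ₁ cos φ₂ cos Δλ )
  = atan2(-0.4184, +0.5926) = 324.77°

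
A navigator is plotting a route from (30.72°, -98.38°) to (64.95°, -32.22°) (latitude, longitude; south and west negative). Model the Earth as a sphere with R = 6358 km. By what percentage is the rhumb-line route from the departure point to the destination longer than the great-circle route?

3.4%

Great circle: σ = 0.9148 rad → d_gc = Rσ = 5816.6 km
Rhumb: Δφ = +0.5974, Δλ = +1.1547, Δψ = +0.9405, q = Δφ/Δψ = 0.6352 → d_rh = R√(Δφ²+q²Δλ²) = 6014.7 km
Excess = (6014.7 − 5816.6) / 5816.6 = 198.1 / 5816.6 = 3.41% ≈ 3.4%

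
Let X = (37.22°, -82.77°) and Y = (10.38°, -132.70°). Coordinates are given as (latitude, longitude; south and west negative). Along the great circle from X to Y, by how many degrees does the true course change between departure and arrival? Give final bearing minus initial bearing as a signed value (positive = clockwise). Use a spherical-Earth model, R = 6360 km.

-21.9°

At departure: θ₁ = atan2(sin Δλ cos φ₂, cos φ₁ sin φ₂ − sin φ₁ cos φ₂ cos Δλ) = 252.35°
At arrival: θ₂ = atan2(sin Δλ cos φ₁, −cos φ₂ sin φ₁ + sin φ₂ cos φ₁ cos Δλ) = 230.48°
Δθ = θ₂ − θ₁ = -21.9°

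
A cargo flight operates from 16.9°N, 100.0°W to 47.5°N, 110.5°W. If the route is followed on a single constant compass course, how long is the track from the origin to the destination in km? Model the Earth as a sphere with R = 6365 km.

3534 km

Rhumb course C = atan2(Δλ, Δψ) with Δψ = ln[tan(π/4+φ₂/2)/tan(π/4+φ₁/2)] = +0.6452, Δλ = -0.1833 → C = 344.14°
d = R·|Δφ| / |cos C| = 6365·0.53407 / 0.96194 = 3534 km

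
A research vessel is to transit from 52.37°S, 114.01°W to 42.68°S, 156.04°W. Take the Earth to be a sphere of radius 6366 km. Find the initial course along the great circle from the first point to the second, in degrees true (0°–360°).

N = sin Δλ·cos φ₂ = -0.4922;  D = cos φ₁ sin φ₂ − sin φ₁ cos φ₂ cos Δλ = +0.0186
initial course = atan2(N, D) = 272.16°

272.2°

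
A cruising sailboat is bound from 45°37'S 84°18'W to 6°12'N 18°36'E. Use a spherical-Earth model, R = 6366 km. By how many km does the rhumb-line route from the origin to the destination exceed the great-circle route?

296 km

Great circle: cos σ = sin φ₁ sin φ₂ + cos φ₁ cos φ₂ cos Δλ,  σ = 1.8054 rad → d_gc = 11493.0 km
Rhumb line: Δψ = +1.0051, q = Δφ/Δψ = 0.8998, d_rh = R√(Δφ²+q²Δλ²) = 11788.6 km
Excess = 11788.6 − 11493.0 = 295.6 ≈ 296 km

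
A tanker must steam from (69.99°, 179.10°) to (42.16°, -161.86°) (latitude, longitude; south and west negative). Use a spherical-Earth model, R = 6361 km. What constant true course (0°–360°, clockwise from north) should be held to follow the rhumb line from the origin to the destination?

Meridional parts: M(φ₁)=+1.7349, M(φ₂)=+0.8129 → ΔM = -0.9220;  Δλ = +0.3323 rad
tan C = Δλ / ΔM = -0.3604 → C = 160.18°

160.2°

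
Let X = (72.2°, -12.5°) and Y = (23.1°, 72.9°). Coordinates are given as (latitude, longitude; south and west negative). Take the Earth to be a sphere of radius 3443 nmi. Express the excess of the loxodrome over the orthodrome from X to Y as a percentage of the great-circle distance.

Great circle: σ = 1.1635 rad → d_gc = Rσ = 4006.0 nmi
Rhumb: Δφ = -0.8570, Δλ = +1.4905, Δψ = -1.4395, q = Δφ/Δψ = 0.5953 → d_rh = R√(Δφ²+q²Δλ²) = 4247.2 nmi
Excess = (4247.2 − 4006.0) / 4006.0 = 241.2 / 4006.0 = 6.02% ≈ 6.0%

6.0%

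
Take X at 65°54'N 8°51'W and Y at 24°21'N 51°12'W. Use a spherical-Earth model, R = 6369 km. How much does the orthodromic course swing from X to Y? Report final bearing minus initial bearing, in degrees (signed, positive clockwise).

At departure: θ₁ = atan2(sin Δλ cos φ₂, cos φ₁ sin φ₂ − sin φ₁ cos φ₂ cos Δλ) = 233.98°
At arrival: θ₂ = atan2(sin Δλ cos φ₁, −cos φ₂ sin φ₁ + sin φ₂ cos φ₁ cos Δλ) = 201.25°
Δθ = θ₂ − θ₁ = -32.7°

-32.7°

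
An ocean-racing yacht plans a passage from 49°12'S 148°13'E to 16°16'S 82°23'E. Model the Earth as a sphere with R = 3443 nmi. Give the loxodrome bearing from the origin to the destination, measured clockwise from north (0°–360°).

301.4°

Meridional parts: M(φ₁)=-0.9891, M(φ₂)=-0.2878 → ΔM = +0.7013;  Δλ = -1.1490 rad
tan C = Δλ / ΔM = -1.6383 → C = 301.40°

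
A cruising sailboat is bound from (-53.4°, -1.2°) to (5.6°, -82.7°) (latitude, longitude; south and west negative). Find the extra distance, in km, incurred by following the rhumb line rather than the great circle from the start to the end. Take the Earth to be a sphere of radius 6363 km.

205 km

Great circle: cos σ = sin φ₁ sin φ₂ + cos φ₁ cos φ₂ cos Δλ,  σ = 1.5614 rad → d_gc = 9935.38 km
Rhumb line: Δψ = +1.2044, q = Δφ/Δψ = 0.8550, d_rh = R√(Δφ²+q²Δλ²) = 10139.92 km
Excess = 10139.92 − 9935.38 = 204.54 ≈ 205 km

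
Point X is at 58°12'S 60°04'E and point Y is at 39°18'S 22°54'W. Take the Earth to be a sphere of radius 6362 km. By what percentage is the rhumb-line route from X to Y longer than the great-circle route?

5.7%

Great circle: σ = 0.9419 rad → d_gc = Rσ = 5992.5 km
Rhumb: Δφ = +0.3299, Δλ = -1.4480, Δψ = +0.5087, q = Δφ/Δψ = 0.6484 → d_rh = R√(Δφ²+q²Δλ²) = 6331.5 km
Excess = (6331.5 − 5992.5) / 5992.5 = 339.0 / 5992.5 = 5.66% ≈ 5.7%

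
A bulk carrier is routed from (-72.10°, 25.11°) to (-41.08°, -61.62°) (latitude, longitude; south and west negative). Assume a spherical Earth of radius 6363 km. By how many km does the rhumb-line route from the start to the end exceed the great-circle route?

415 km

Great circle: cos σ = sin φ₁ sin φ₂ + cos φ₁ cos φ₂ cos Δλ,  σ = 0.8782 rad → d_gc = 5588.1 km
Rhumb line: Δψ = +1.0607, q = Δφ/Δψ = 0.5104, d_rh = R√(Δφ²+q²Δλ²) = 6003.2 km
Excess = 6003.2 − 5588.1 = 415.1 ≈ 415 km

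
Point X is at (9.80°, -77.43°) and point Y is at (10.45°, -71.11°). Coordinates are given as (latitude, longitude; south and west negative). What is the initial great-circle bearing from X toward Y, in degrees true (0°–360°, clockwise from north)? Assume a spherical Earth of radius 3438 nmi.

83.5°

θ = atan2( sin Δλ·cos φ₂ ,  cos φ₁ sin φ₂ − sin φ₁ cos φ₂ cos Δλ )
  = atan2(+0.1083, +0.0124) = 83.49°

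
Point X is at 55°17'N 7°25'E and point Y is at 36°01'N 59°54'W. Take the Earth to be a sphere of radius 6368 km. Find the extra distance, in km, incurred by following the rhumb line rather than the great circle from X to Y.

Great circle: cos σ = sin φ₁ sin φ₂ + cos φ₁ cos φ₂ cos Δλ,  σ = 0.8487 rad → d_gc = 5404.3 km
Rhumb line: Δψ = -0.4883, q = Δφ/Δψ = 0.6887, d_rh = R√(Δφ²+q²Δλ²) = 5580.0 km
Excess = 5580.0 − 5404.3 = 175.7 ≈ 176 km

176 km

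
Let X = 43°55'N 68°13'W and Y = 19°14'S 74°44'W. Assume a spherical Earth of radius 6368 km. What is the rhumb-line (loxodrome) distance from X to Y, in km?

7050 km

Rhumb course C = atan2(Δλ, Δψ) with Δψ = ln[tan(π/4+φ₂/2)/tan(π/4+φ₁/2)] = -1.1971, Δλ = -0.1137 → C = 185.43°
d = R·|Δφ| / |cos C| = 6368·1.10218 / 0.99552 = 7050 km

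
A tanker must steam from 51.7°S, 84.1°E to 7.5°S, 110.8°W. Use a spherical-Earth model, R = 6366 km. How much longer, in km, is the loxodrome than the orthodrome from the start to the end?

Great circle: cos σ = sin φ₁ sin φ₂ + cos φ₁ cos φ₂ cos Δλ,  σ = 2.0845 rad → d_gc = 13269.75 km
Rhumb line: Δψ = +0.9264, q = Δφ/Δψ = 0.8327, d_rh = R√(Δφ²+q²Δλ²) = 16045.24 km
Excess = 16045.24 − 13269.75 = 2775.49 ≈ 2775 km

2775 km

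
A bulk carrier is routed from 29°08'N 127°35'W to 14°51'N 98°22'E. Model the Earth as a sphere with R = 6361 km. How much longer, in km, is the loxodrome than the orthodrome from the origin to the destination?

794 km

Great circle: cos σ = sin φ₁ sin φ₂ + cos φ₁ cos φ₂ cos Δλ,  σ = 2.0513 rad → d_gc = 13048.6 km
Rhumb line: Δψ = -0.2698, q = Δφ/Δψ = 0.9240, d_rh = R√(Δφ²+q²Δλ²) = 13843.0 km
Excess = 13843.0 − 13048.6 = 794.4 ≈ 794 km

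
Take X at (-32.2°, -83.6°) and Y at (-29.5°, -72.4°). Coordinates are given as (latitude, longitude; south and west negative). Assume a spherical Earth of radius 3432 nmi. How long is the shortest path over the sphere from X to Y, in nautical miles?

Haversine: a = sin²(Δφ/2)+cos φ₁ cos φ₂ sin²(Δλ/2) = 0.00757;  σ = 2·atan2(√a,√(1−a))
σ = 9.982° → d = Rσ = 3432·0.17421 = 598 nmi

598 nmi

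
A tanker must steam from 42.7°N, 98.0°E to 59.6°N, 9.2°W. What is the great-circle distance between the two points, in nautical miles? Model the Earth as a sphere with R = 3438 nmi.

Haversine: a = sin²(Δφ/2)+cos φ₁ cos φ₂ sin²(Δλ/2) = 0.26252;  σ = 2·atan2(√a,√(1−a))
σ = 61.644° → d = Rσ = 3438·1.07589 = 3699 nmi

3699 nmi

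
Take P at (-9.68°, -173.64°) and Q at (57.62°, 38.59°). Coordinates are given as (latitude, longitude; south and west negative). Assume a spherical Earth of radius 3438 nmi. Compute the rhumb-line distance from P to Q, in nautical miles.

8435 nmi

Rhumb course C = atan2(Δλ, Δψ) with Δψ = ln[tan(π/4+φ₂/2)/tan(π/4+φ₁/2)] = +1.4065, Δλ = -2.5791 → C = 298.61°
d = R·|Δφ| / |cos C| = 3438·1.17461 / 0.47877 = 8435 nmi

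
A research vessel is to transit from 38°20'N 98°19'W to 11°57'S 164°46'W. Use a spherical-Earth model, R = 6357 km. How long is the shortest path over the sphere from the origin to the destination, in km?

Haversine: a = sin²(Δφ/2)+cos φ₁ cos φ₂ sin²(Δλ/2) = 0.41090;  σ = 2·atan2(√a,√(1−a))
σ = 79.735° → d = Rσ = 6357·1.39164 = 8847 km

8847 km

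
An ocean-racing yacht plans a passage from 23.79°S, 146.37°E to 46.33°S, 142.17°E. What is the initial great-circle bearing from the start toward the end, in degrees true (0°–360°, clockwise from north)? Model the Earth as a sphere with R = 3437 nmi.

N = sin Δλ·cos φ₂ = -0.0506;  D = cos φ₁ sin φ₂ − sin φ₁ cos φ₂ cos Δλ = -0.3841
initial course = atan2(N, D) = 187.50°

187.5°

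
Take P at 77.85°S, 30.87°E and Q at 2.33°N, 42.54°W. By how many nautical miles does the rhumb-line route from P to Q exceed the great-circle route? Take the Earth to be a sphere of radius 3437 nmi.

188 nmi

Great circle: cos σ = sin φ₁ sin φ₂ + cos φ₁ cos φ₂ cos Δλ,  σ = 1.5505 rad → d_gc = 5329.05 nmi
Rhumb line: Δψ = +2.2810, q = Δφ/Δψ = 0.6135, d_rh = R√(Δφ²+q²Δλ²) = 5516.60 nmi
Excess = 5516.60 − 5329.05 = 187.55 ≈ 188 nmi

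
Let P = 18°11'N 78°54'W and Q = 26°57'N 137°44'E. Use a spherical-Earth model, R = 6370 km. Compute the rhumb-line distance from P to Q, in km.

14732 km

Δψ = ln[tan(π/4+φ₂/2)/tan(π/4+φ₁/2)] = +0.1659;  Δφ = +0.1530 rad,  Δλ = -2.5022 rad
q = Δφ/Δψ = 0.9222
d = R·√(Δφ² + q²Δλ²) = 6370·2.31267 = 14732 km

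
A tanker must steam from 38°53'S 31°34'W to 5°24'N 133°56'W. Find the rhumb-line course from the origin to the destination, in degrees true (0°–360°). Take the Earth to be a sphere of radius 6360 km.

295.0°

Δψ = ln[tan(π/4+φ₂/2)/tan(π/4+φ₁/2)] = +0.8321
Δλ = -1.7866 rad (taken the short way round)
course = atan2(Δλ, Δψ) = 294.97°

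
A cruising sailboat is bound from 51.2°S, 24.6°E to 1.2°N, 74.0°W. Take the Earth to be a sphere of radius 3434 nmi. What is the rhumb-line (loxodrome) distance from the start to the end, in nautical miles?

Rhumb course C = atan2(Δλ, Δψ) with Δψ = ln[tan(π/4+φ₂/2)/tan(π/4+φ₁/2)] = +1.0646, Δλ = -1.7209 → C = 301.74°
d = R·|Δφ| / |cos C| = 3434·0.91455 / 0.52611 = 5969 nmi

5969 nmi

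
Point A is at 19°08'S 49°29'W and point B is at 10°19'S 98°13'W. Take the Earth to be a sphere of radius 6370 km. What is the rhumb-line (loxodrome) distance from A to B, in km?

Rhumb course C = atan2(Δλ, Δψ) with Δψ = ln[tan(π/4+φ₂/2)/tan(π/4+φ₁/2)] = +0.1593, Δλ = -0.8506 → C = 280.61°
d = R·|Δφ| / |cos C| = 6370·0.15388 / 0.18407 = 5325 km

5325 km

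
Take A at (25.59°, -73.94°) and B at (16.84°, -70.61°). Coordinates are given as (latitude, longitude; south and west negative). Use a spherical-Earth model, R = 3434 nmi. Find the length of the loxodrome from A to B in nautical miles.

556 nmi

Rhumb course C = atan2(Δλ, Δψ) with Δψ = ln[tan(π/4+φ₂/2)/tan(π/4+φ₁/2)] = -0.1640, Δλ = +0.0581 → C = 160.49°
d = R·|Δφ| / |cos C| = 3434·0.15272 / 0.94258 = 556 nmi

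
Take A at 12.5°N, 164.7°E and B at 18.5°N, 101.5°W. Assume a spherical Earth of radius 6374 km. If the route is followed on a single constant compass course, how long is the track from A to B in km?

10072 km

Rhumb course C = atan2(Δλ, Δψ) with Δψ = ln[tan(π/4+φ₂/2)/tan(π/4+φ₁/2)] = +0.1087, Δλ = +1.6371 → C = 86.20°
d = R·|Δφ| / |cos C| = 6374·0.10472 / 0.06627 = 10072 km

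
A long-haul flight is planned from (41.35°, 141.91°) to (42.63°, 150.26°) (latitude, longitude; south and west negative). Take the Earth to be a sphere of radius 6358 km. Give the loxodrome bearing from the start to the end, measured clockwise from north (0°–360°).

Meridional parts: M(φ₁)=+0.7940, M(φ₂)=+0.8240 → ΔM = +0.0301;  Δλ = +0.1457 rad
tan C = Δλ / ΔM = +4.8484 → C = 78.35°

78.3°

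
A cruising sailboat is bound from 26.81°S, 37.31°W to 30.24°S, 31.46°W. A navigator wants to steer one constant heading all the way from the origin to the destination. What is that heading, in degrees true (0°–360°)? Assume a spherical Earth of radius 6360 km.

123.7°

Δψ = ln[tan(π/4+φ₂/2)/tan(π/4+φ₁/2)] = -0.0682
Δλ = +0.1021 rad (taken the short way round)
course = atan2(Δλ, Δψ) = 123.72°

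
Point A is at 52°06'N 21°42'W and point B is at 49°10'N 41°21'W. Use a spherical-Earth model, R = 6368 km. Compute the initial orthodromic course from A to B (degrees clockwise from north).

264.5°

θ = atan2( sin Δλ·cos φ₂ ,  cos φ₁ sin φ₂ − sin φ₁ cos φ₂ cos Δλ )
  = atan2(-0.2199, -0.0211) = 264.51°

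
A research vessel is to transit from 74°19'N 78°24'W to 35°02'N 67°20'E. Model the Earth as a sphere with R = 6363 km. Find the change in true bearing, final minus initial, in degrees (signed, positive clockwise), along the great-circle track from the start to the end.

+140.8°

Initial bearing θ₁ = atan2(sin Δλ cos φ₂, cos φ₁ sin φ₂ − sin φ₁ cos φ₂ cos Δλ) = 29.75°
Final bearing θ₂ = (initial bearing from the destination back to the start) + 180° = 170.57°
Δθ = θ₂ − θ₁ = +140.8°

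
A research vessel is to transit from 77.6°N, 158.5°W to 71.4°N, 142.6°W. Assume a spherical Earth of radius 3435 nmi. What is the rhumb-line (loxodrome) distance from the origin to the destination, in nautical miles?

Δψ = ln[tan(π/4+φ₂/2)/tan(π/4+φ₁/2)] = -0.4104;  Δφ = -0.1082 rad,  Δλ = +0.2775 rad
q = Δφ/Δψ = 0.2637
d = R·√(Δφ² + q²Δλ²) = 3435·0.13063 = 449 nmi

449 nmi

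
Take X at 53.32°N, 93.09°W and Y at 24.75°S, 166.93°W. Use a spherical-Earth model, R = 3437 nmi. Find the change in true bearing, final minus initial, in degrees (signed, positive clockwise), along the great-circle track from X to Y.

At departure: θ₁ = atan2(sin Δλ cos φ₂, cos φ₁ sin φ₂ − sin φ₁ cos φ₂ cos Δλ) = 242.57°
At arrival: θ₂ = atan2(sin Δλ cos φ₁, −cos φ₂ sin φ₁ + sin φ₂ cos φ₁ cos Δλ) = 215.72°
Δθ = θ₂ − θ₁ = -26.8°

-26.8°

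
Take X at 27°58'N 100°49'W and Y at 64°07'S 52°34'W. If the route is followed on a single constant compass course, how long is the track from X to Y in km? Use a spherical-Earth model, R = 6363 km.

11113 km

Δψ = ln[tan(π/4+φ₂/2)/tan(π/4+φ₁/2)] = -1.9793;  Δφ = -1.6072 rad,  Δλ = +0.8421 rad
q = Δφ/Δψ = 0.8120
d = R·√(Δφ² + q²Δλ²) = 6363·1.74657 = 11113 km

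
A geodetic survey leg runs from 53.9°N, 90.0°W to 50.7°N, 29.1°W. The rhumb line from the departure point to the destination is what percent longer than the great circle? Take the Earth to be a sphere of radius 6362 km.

3.1%

Great circle: σ = 0.6322 rad → d_gc = Rσ = 4021.9 km
Rhumb: Δφ = -0.0559, Δλ = +1.0629, Δψ = -0.0914, q = Δφ/Δψ = 0.6112 → d_rh = R√(Δφ²+q²Δλ²) = 4148.2 km
Excess = (4148.2 − 4021.9) / 4021.9 = 126.3 / 4021.9 = 3.14% ≈ 3.1%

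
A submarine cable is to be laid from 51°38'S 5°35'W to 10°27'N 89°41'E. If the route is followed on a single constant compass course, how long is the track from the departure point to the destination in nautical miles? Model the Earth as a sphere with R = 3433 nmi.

6225 nmi

Rhumb course C = atan2(Δλ, Δψ) with Δψ = ln[tan(π/4+φ₂/2)/tan(π/4+φ₁/2)] = +1.2392, Δλ = +1.6627 → C = 53.30°
d = R·|Δφ| / |cos C| = 3433·1.08356 / 0.59758 = 6225 nmi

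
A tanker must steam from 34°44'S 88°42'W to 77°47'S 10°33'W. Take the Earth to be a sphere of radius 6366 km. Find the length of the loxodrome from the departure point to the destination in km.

6306 km

Rhumb course C = atan2(Δλ, Δψ) with Δψ = ln[tan(π/4+φ₂/2)/tan(π/4+φ₁/2)] = -1.5876, Δλ = +1.3640 → C = 139.33°
d = R·|Δφ| / |cos C| = 6366·0.75136 / 0.75851 = 6306 km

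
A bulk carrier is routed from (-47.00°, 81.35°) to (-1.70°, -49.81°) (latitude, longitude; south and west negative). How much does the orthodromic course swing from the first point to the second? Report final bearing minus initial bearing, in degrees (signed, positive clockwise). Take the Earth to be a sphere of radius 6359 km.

Initial bearing θ₁ = atan2(sin Δλ cos φ₂, cos φ₁ sin φ₂ − sin φ₁ cos φ₂ cos Δλ) = 236.33°
Final bearing θ₂ = (initial bearing from the destination back to the start) + 180° = 325.40°
Δθ = θ₂ − θ₁ = +89.1°

+89.1°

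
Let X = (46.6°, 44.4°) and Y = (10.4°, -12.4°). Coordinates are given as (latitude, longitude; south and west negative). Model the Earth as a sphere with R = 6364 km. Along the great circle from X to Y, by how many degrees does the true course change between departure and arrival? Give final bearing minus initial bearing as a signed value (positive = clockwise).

-30.4°

Initial bearing θ₁ = atan2(sin Δλ cos φ₂, cos φ₁ sin φ₂ − sin φ₁ cos φ₂ cos Δλ) = 252.01°
Final bearing θ₂ = (initial bearing from the destination back to the start) + 180° = 221.64°
Δθ = θ₂ − θ₁ = -30.4°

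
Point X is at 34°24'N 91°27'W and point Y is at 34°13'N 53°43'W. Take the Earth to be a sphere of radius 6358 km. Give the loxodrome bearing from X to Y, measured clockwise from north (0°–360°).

Δψ = ln[tan(π/4+φ₂/2)/tan(π/4+φ₁/2)] = -0.0039
Δλ = +0.6586 rad (taken the short way round)
course = atan2(Δλ, Δψ) = 90.34°

90.3°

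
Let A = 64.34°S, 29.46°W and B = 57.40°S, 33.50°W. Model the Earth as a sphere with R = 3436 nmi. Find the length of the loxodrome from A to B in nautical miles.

Δψ = ln[tan(π/4+φ₂/2)/tan(π/4+φ₁/2)] = +0.2500;  Δφ = +0.1211 rad,  Δλ = -0.0705 rad
q = Δφ/Δψ = 0.4846
d = R·√(Δφ² + q²Δλ²) = 3436·0.12585 = 432 nmi

432 nmi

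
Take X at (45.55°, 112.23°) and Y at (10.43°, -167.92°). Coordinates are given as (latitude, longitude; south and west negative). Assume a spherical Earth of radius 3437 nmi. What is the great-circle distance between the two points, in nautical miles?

4528 nmi

cos σ = sin φ₁ sin φ₂ + cos φ₁ cos φ₂ cos Δλ
      = sin(45.55°)sin(10.43°) + cos(45.55°)cos(10.43°)cos(79.85°) = 0.2506
σ = 75.487° → d = Rσ = 3437·1.31749 = 4528 nmi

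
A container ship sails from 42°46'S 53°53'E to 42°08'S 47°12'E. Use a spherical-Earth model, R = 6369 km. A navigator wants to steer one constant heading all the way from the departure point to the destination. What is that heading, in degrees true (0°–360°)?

Meridional parts: M(φ₁)=-0.8273, M(φ₂)=-0.8123 → ΔM = +0.0150;  Δλ = -0.1166 rad
tan C = Δλ / ΔM = -7.7863 → C = 277.32°

277.3°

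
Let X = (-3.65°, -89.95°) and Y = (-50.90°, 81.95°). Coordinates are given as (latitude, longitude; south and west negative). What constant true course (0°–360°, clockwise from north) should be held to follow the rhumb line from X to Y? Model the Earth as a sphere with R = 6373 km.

107.9°

Meridional parts: M(φ₁)=-0.0637, M(φ₂)=-1.0354 → ΔM = -0.9716;  Δλ = +3.0002 rad
tan C = Δλ / ΔM = -3.0879 → C = 107.94°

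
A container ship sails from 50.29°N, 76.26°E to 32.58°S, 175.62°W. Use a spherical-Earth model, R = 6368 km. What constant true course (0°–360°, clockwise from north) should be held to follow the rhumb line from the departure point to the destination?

130.7°

Meridional parts: M(φ₁)=+1.0186, M(φ₂)=-0.6020 → ΔM = -1.6206;  Δλ = +1.8870 rad
tan C = Δλ / ΔM = -1.1644 → C = 130.66°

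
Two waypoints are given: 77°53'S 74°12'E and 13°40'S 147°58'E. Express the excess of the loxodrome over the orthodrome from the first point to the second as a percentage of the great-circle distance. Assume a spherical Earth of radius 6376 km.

4.2%

Great circle: σ = 1.2786 rad → d_gc = Rσ = 8152.6 km
Rhumb: Δφ = +1.1208, Δλ = +1.2875, Δψ = +2.0022, q = Δφ/Δψ = 0.5598 → d_rh = R√(Δφ²+q²Δλ²) = 8496.0 km
Excess = (8496.0 − 8152.6) / 8152.6 = 343.4 / 8152.6 = 4.21% ≈ 4.2%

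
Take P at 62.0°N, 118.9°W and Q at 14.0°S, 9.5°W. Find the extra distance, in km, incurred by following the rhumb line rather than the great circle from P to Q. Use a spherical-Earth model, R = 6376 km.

Great circle: cos σ = sin φ₁ sin φ₂ + cos φ₁ cos φ₂ cos Δλ,  σ = 1.9443 rad → d_gc = 12397.1 km
Rhumb line: Δψ = -1.6358, q = Δφ/Δψ = 0.8109, d_rh = R√(Δφ²+q²Δλ²) = 12999.4 km
Excess = 12999.4 − 12397.1 = 602.3 ≈ 602 km

602 km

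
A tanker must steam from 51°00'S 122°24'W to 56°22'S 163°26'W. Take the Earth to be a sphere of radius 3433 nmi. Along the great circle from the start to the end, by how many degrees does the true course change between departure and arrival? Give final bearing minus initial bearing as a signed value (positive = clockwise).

At departure: θ₁ = atan2(sin Δλ cos φ₂, cos φ₁ sin φ₂ − sin φ₁ cos φ₂ cos Δλ) = 241.28°
At arrival: θ₂ = atan2(sin Δλ cos φ₁, −cos φ₂ sin φ₁ + sin φ₂ cos φ₁ cos Δλ) = 274.87°
Δθ = θ₂ − θ₁ = +33.6°

+33.6°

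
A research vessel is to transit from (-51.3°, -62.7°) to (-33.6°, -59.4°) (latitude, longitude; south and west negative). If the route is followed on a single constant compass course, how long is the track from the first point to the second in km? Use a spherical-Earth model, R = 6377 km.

Δψ = ln[tan(π/4+φ₂/2)/tan(π/4+φ₁/2)] = +0.4232;  Δφ = +0.3089 rad,  Δλ = +0.0576 rad
q = Δφ/Δψ = 0.7299
d = R·√(Δφ² + q²Δλ²) = 6377·0.31177 = 1988 km

1988 km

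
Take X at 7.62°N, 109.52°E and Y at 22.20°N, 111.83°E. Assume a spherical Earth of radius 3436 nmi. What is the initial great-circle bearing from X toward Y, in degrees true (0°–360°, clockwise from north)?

θ = atan2( sin Δλ·cos φ₂ ,  cos φ₁ sin φ₂ − sin φ₁ cos φ₂ cos Δλ )
  = atan2(+0.0373, +0.2518) = 8.43°

8.4°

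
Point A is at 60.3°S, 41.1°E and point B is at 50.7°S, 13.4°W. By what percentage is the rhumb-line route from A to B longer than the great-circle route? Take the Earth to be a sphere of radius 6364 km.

2.7%

Great circle: σ = 0.5464 rad → d_gc = Rσ = 3477.1 km
Rhumb: Δφ = +0.1676, Δλ = -0.9512, Δψ = +0.2976, q = Δφ/Δψ = 0.5629 → d_rh = R√(Δφ²+q²Δλ²) = 3570.5 km
Excess = (3570.5 − 3477.1) / 3477.1 = 93.4 / 3477.1 = 2.69% ≈ 2.7%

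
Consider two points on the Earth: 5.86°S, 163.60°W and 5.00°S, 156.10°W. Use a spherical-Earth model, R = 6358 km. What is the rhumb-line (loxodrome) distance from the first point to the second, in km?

Rhumb course C = atan2(Δλ, Δψ) with Δψ = ln[tan(π/4+φ₂/2)/tan(π/4+φ₁/2)] = +0.0151, Δλ = +0.1309 → C = 83.43°
d = R·|Δφ| / |cos C| = 6358·0.01501 / 0.11443 = 834 km

834 km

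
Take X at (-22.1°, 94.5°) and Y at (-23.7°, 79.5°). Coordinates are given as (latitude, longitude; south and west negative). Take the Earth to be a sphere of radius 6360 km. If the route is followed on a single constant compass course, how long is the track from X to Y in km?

Rhumb course C = atan2(Δλ, Δψ) with Δψ = ln[tan(π/4+φ₂/2)/tan(π/4+φ₁/2)] = -0.0303, Δλ = -0.2618 → C = 263.39°
d = R·|Δφ| / |cos C| = 6360·0.02793 / 0.11503 = 1544 km

1544 km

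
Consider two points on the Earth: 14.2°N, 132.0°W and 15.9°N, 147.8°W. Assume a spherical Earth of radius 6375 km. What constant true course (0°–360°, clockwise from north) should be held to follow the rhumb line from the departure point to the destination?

276.4°

Meridional parts: M(φ₁)=+0.2504, M(φ₂)=+0.2811 → ΔM = +0.0307;  Δλ = -0.2758 rad
tan C = Δλ / ΔM = -8.9749 → C = 276.36°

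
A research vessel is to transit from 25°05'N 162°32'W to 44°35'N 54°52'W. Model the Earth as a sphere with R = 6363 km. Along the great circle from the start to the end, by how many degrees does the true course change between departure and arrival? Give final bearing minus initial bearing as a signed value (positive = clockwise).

+76.8°

Initial bearing θ₁ = atan2(sin Δλ cos φ₂, cos φ₁ sin φ₂ − sin φ₁ cos φ₂ cos Δλ) = 43.01°
Final bearing θ₂ = (initial bearing from the destination back to the start) + 180° = 119.83°
Δθ = θ₂ − θ₁ = +76.8°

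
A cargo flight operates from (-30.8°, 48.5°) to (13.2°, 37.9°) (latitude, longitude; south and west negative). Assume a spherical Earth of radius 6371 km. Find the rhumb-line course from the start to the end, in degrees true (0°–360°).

346.9°

Meridional parts: M(φ₁)=-0.5655, M(φ₂)=+0.2324 → ΔM = +0.7979;  Δλ = -0.1850 rad
tan C = Δλ / ΔM = -0.2319 → C = 346.95°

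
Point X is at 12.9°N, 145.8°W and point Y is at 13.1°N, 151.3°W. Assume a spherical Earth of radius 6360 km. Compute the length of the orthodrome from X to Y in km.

595 km

cos σ = sin φ₁ sin φ₂ + cos φ₁ cos φ₂ cos Δλ
      = sin(12.90°)sin(13.10°) + cos(12.90°)cos(13.10°)cos(-5.50°) = 0.9956
σ = 5.363° → d = Rσ = 6360·0.09360 = 595 km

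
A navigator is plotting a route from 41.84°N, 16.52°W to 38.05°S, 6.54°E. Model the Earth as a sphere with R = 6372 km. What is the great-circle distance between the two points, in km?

cos σ = sin φ₁ sin φ₂ + cos φ₁ cos φ₂ cos Δλ
      = sin(41.84°)sin(-38.05°) + cos(41.84°)cos(-38.05°)cos(23.06°) = 0.1287
σ = 82.608° → d = Rσ = 6372·1.44178 = 9187 km

9187 km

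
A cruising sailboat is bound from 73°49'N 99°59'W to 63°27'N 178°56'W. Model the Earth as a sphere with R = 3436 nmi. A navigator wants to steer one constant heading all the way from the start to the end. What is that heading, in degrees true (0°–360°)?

249.8°

Meridional parts: M(φ₁)=+1.9507, M(φ₂)=+1.4442 → ΔM = -0.5065;  Δλ = -1.3779 rad
tan C = Δλ / ΔM = +2.7206 → C = 249.82°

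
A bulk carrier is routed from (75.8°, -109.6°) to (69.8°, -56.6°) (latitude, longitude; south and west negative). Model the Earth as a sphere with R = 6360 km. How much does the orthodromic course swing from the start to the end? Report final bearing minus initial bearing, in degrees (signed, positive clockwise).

+51.0°

At departure: θ₁ = atan2(sin Δλ cos φ₂, cos φ₁ sin φ₂ − sin φ₁ cos φ₂ cos Δλ) = 84.05°
At arrival: θ₂ = atan2(sin Δλ cos φ₁, −cos φ₂ sin φ₁ + sin φ₂ cos φ₁ cos Δλ) = 135.04°
Δθ = θ₂ − θ₁ = +51.0°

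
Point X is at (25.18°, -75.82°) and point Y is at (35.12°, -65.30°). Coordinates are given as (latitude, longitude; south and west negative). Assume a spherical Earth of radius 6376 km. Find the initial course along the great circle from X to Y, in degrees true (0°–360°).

N = sin Δλ·cos φ₂ = +0.1493;  D = cos φ₁ sin φ₂ − sin φ₁ cos φ₂ cos Δλ = +0.1785
initial course = atan2(N, D) = 39.92°

39.9°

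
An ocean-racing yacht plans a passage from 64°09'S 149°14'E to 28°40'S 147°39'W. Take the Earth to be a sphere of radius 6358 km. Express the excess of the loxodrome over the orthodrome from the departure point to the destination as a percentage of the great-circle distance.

Great circle: σ = 0.9214 rad → d_gc = Rσ = 5858.3 km
Rhumb: Δφ = +0.6193, Δλ = +1.1016, Δψ = +0.9493, q = Δφ/Δψ = 0.6524 → d_rh = R√(Δφ²+q²Δλ²) = 6031.8 km
Excess = (6031.8 − 5858.3) / 5858.3 = 173.5 / 5858.3 = 2.96% ≈ 3.0%

3.0%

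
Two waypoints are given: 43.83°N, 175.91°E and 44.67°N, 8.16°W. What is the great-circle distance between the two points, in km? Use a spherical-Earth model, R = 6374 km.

cos σ = sin φ₁ sin φ₂ + cos φ₁ cos φ₂ cos Δλ
      = sin(43.83°)sin(44.67°) + cos(43.83°)cos(44.67°)cos(175.93°) = -0.0249
σ = 91.426° → d = Rσ = 6374·1.59568 = 10171 km

10171 km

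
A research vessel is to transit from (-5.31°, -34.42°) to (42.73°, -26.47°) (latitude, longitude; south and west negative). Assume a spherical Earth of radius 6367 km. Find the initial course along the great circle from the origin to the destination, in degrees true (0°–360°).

7.8°

θ = atan2( sin Δλ·cos φ₂ ,  cos φ₁ sin φ₂ − sin φ₁ cos φ₂ cos Δλ )
  = atan2(+0.1016, +0.7430) = 7.79°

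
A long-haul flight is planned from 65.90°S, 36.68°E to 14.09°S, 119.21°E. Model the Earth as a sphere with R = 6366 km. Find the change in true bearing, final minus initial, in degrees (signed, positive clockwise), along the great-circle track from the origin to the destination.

At departure: θ₁ = atan2(sin Δλ cos φ₂, cos φ₁ sin φ₂ − sin φ₁ cos φ₂ cos Δλ) = 89.06°
At arrival: θ₂ = atan2(sin Δλ cos φ₁, −cos φ₂ sin φ₁ + sin φ₂ cos φ₁ cos Δλ) = 24.89°
Δθ = θ₂ − θ₁ = -64.2°

-64.2°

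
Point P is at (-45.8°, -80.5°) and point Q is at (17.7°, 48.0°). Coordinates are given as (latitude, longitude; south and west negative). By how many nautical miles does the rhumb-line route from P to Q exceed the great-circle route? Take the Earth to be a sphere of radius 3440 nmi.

Great circle: cos σ = sin φ₁ sin φ₂ + cos φ₁ cos φ₂ cos Δλ,  σ = 2.2542 rad → d_gc = 7754.4 nmi
Rhumb line: Δψ = +1.2152, q = Δφ/Δψ = 0.9120, d_rh = R√(Δφ²+q²Δλ²) = 8002.7 nmi
Excess = 8002.7 − 7754.4 = 248.3 ≈ 248 nmi

248 nmi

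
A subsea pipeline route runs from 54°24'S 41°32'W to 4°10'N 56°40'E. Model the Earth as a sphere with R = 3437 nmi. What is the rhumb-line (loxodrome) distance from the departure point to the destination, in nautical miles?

Δψ = ln[tan(π/4+φ₂/2)/tan(π/4+φ₁/2)] = +1.2089;  Δφ = +1.0222 rad,  Δλ = +1.7139 rad
q = Δφ/Δψ = 0.8455
d = R·√(Δφ² + q²Δλ²) = 3437·1.77342 = 6095 nmi

6095 nmi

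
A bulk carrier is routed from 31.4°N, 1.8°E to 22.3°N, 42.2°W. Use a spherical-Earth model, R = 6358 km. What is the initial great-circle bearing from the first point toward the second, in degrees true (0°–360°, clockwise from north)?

268.0°

N = sin Δλ·cos φ₂ = -0.6427;  D = cos φ₁ sin φ₂ − sin φ₁ cos φ₂ cos Δλ = -0.0229
initial course = atan2(N, D) = 267.96°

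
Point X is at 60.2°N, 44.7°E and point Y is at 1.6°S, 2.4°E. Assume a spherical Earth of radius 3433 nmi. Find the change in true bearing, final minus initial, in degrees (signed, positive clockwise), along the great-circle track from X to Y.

-24.9°

Initial bearing θ₁ = atan2(sin Δλ cos φ₂, cos φ₁ sin φ₂ − sin φ₁ cos φ₂ cos Δλ) = 225.75°
Final bearing θ₂ = (initial bearing from the destination back to the start) + 180° = 200.86°
Δθ = θ₂ − θ₁ = -24.9°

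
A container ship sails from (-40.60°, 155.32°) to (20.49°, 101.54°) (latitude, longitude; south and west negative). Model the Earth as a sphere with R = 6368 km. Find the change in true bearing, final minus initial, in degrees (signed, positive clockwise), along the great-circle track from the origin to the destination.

+11.7°

Initial bearing θ₁ = atan2(sin Δλ cos φ₂, cos φ₁ sin φ₂ − sin φ₁ cos φ₂ cos Δλ) = 309.64°
Final bearing θ₂ = (initial bearing from the destination back to the start) + 180° = 321.38°
Δθ = θ₂ − θ₁ = +11.7°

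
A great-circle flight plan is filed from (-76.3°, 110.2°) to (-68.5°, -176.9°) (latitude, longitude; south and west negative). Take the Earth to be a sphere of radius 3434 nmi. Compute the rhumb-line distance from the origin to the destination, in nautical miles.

Δψ = ln[tan(π/4+φ₂/2)/tan(π/4+φ₁/2)] = +0.4577;  Δφ = +0.1361 rad,  Δλ = +1.2723 rad
q = Δφ/Δψ = 0.2974
d = R·√(Δφ² + q²Δλ²) = 3434·0.40217 = 1381 nmi

1381 nmi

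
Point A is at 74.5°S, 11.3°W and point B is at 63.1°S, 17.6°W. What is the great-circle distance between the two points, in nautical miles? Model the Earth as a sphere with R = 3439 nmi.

Haversine: a = sin²(Δφ/2)+cos φ₁ cos φ₂ sin²(Δλ/2) = 0.01023;  σ = 2·atan2(√a,√(1−a))
σ = 11.610° → d = Rσ = 3439·0.20263 = 697 nmi

697 nmi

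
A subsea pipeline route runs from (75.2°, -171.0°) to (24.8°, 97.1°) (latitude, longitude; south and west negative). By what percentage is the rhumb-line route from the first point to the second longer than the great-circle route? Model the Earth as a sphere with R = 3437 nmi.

7.4%

Great circle: σ = 1.1616 rad → d_gc = Rσ = 3992.5 nmi
Rhumb: Δφ = -0.8796, Δλ = -1.6040, Δψ = -1.5941, q = Δφ/Δψ = 0.5518 → d_rh = R√(Δφ²+q²Δλ²) = 4288.8 nmi
Excess = (4288.8 − 3992.5) / 3992.5 = 296.3 / 3992.5 = 7.42% ≈ 7.4%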